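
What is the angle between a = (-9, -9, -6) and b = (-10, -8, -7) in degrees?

a·b = (-9)·(-10) + (-9)·(-8) + (-6)·(-7) = 90 + 72 + 42 = 204
|a| = √((-9)² + (-9)² + (-6)²) = √198 ≈ 14.07
|b| = √((-10)² + (-8)² + (-7)²) = √213 ≈ 14.59
cos θ = (a·b)/(|a||b|) = 204/(14.07·14.59) ≈ 0.9934
θ = arccos(0.9934) ≈ 6.605°

6.605°


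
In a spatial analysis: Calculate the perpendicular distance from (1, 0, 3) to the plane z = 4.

distance = |a·x₀ + b·y₀ + c·z₀ - d| / √(a² + b² + c²)
  = |0·1 + 0·0 + 1·3 - 4| / √(0² + 0² + 1²)
  = |0 + 0 + 3 - 4| / √(0 + 0 + 1)
  = |-1| / √1
  = 1 / 1
  ≈ 1

1


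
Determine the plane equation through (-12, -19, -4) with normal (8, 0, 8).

The plane through P with normal n = (a, b, c) satisfies n·(r - P) = 0,
i.e. ax + by + cz = a·x₀ + b·y₀ + c·z₀.
d = 8·(-12) + 0·(-19) + 8·(-4)
  = -96 + 0 - 32
  = -128
Equation: 8x + 8z = -128

8x + 8z = -128


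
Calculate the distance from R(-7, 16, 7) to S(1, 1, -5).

d = √[(x₂-x₁)² + (y₂-y₁)² + (z₂-z₁)²]
  = √[8² + (-15)² + (-12)²]
  = √[64 + 225 + 144]
  = √433
  ≈ 20.81

20.81


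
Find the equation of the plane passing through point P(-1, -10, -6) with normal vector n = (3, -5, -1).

The plane through P with normal n = (a, b, c) satisfies n·(r - P) = 0,
i.e. ax + by + cz = a·x₀ + b·y₀ + c·z₀.
d = 3·(-1) + (-5)·(-10) + (-1)·(-6)
  = -3 + 50 + 6
  = 53
Equation: 3x - 5y - z = 53

3x - 5y - z = 53


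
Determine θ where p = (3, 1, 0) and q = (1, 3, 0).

p·q = 3·1 + 1·3 + 0·0 = 3 + 3 + 0 = 6
|p| = √(3² + 1² + 0²) = √10 ≈ 3.162
|q| = √(1² + 3² + 0²) = √10 ≈ 3.162
cos θ = (p·q)/(|p||q|) = 6/(3.162·3.162) ≈ 0.6
θ = arccos(0.6) ≈ 53.13°

53.13°


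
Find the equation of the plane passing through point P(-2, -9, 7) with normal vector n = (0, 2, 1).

The plane through P with normal n = (a, b, c) satisfies n·(r - P) = 0,
i.e. ax + by + cz = a·x₀ + b·y₀ + c·z₀.
d = 0·(-2) + 2·(-9) + 1·7
  = 0 - 18 + 7
  = -11
Equation: 2y + z = -11

2y + z = -11


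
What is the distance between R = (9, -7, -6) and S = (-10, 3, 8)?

d = √[(x₂-x₁)² + (y₂-y₁)² + (z₂-z₁)²]
  = √[(-19)² + 10² + 14²]
  = √[361 + 100 + 196]
  = √657
  ≈ 25.63

25.63


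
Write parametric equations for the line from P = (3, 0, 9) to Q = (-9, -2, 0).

Direction vector d = Q - P = (-9 - 3, -2 + 0, 0 - 9) = (-12, -2, -9)
Parametric form r = P + t·d:
x = 3 - 12t, y = 0 - 2t, z = 9 - 9t

x = 3 - 12t, y = 0 - 2t, z = 9 - 9t


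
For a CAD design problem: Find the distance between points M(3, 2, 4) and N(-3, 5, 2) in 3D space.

d = √[(x₂-x₁)² + (y₂-y₁)² + (z₂-z₁)²]
  = √[(-6)² + 3² + (-2)²]
  = √[36 + 9 + 4]
  = √49
  ≈ 7

7


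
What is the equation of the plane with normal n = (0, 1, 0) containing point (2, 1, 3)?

The plane through P with normal n = (a, b, c) satisfies n·(r - P) = 0,
i.e. ax + by + cz = a·x₀ + b·y₀ + c·z₀.
d = 0·2 + 1·1 + 0·3
  = 0 + 1 + 0
  = 1
Equation: y = 1

y = 1


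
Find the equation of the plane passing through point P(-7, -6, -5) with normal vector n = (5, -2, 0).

The plane through P with normal n = (a, b, c) satisfies n·(r - P) = 0,
i.e. ax + by + cz = a·x₀ + b·y₀ + c·z₀.
d = 5·(-7) + (-2)·(-6) + 0·(-5)
  = -35 + 12 + 0
  = -23
Equation: 5x - 2y = -23

5x - 2y = -23


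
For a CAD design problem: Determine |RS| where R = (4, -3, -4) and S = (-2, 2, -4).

d = √[(x₂-x₁)² + (y₂-y₁)² + (z₂-z₁)²]
  = √[(-6)² + 5² + 0²]
  = √[36 + 25 + 0]
  = √61
  ≈ 7.81

7.81


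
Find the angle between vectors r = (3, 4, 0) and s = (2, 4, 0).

r·s = 3·2 + 4·4 + 0·0 = 6 + 16 + 0 = 22
|r| = √(3² + 4² + 0²) = √25 ≈ 5
|s| = √(2² + 4² + 0²) = √20 ≈ 4.472
cos θ = (r·s)/(|r||s|) = 22/(5·4.472) ≈ 0.9839
θ = arccos(0.9839) ≈ 10.3°

10.3°


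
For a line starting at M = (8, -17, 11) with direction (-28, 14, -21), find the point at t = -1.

P(t) = M + t·d
  = (8 + (-28)·(-1), -17 + 14·(-1), 11 + (-21)·(-1))
  = (8 + 28, -17 - 14, 11 + 21)
  = (36, -31, 32)

(36, -31, 32)


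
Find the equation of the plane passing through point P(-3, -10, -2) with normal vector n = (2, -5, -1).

The plane through P with normal n = (a, b, c) satisfies n·(r - P) = 0,
i.e. ax + by + cz = a·x₀ + b·y₀ + c·z₀.
d = 2·(-3) + (-5)·(-10) + (-1)·(-2)
  = -6 + 50 + 2
  = 46
Equation: 2x - 5y - z = 46

2x - 5y - z = 46


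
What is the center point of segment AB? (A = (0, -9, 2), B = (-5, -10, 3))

M = ((x₁+x₂)/2, (y₁+y₂)/2, (z₁+z₂)/2)
  = ((0 - 5)/2, (-9 - 10)/2, (2 + 3)/2)
  = (-5/2, -19/2, 5/2)
  = (-2.5, -9.5, 2.5)

(-2.5, -9.5, 2.5)


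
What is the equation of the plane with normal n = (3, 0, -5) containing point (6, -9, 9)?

The plane through P with normal n = (a, b, c) satisfies n·(r - P) = 0,
i.e. ax + by + cz = a·x₀ + b·y₀ + c·z₀.
d = 3·6 + 0·(-9) + (-5)·9
  = 18 + 0 - 45
  = -27
Equation: 3x - 5z = -27

3x - 5z = -27


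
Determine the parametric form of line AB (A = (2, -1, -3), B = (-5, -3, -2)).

Direction vector d = B - A = (-5 - 2, -3 + 1, -2 + 3) = (-7, -2, 1)
Parametric form r = A + t·d:
x = 2 - 7t, y = -1 - 2t, z = -3 + t

x = 2 - 7t, y = -1 - 2t, z = -3 + t


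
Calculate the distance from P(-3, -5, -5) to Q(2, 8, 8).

d = √[(x₂-x₁)² + (y₂-y₁)² + (z₂-z₁)²]
  = √[5² + 13² + 13²]
  = √[25 + 169 + 169]
  = √363
  ≈ 19.05

19.05


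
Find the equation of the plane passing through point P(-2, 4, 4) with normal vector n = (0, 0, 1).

The plane through P with normal n = (a, b, c) satisfies n·(r - P) = 0,
i.e. ax + by + cz = a·x₀ + b·y₀ + c·z₀.
d = 0·(-2) + 0·4 + 1·4
  = 0 + 0 + 4
  = 4
Equation: z = 4

z = 4


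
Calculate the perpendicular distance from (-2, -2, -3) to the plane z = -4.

distance = |a·x₀ + b·y₀ + c·z₀ - d| / √(a² + b² + c²)
  = |0·(-2) + 0·(-2) + 1·(-3) - (-4)| / √(0² + 0² + 1²)
  = |0 + 0 - 3 + 4| / √(0 + 0 + 1)
  = |1| / √1
  = 1 / 1
  ≈ 1

1


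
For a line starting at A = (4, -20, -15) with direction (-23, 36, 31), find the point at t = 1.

P(t) = A + t·d
  = (4 + (-23)·1, -20 + 36·1, -15 + 31·1)
  = (4 - 23, -20 + 36, -15 + 31)
  = (-19, 16, 16)

(-19, 16, 16)


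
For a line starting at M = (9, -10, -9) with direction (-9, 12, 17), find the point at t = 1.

P(t) = M + t·d
  = (9 + (-9)·1, -10 + 12·1, -9 + 17·1)
  = (9 - 9, -10 + 12, -9 + 17)
  = (0, 2, 8)

(0, 2, 8)


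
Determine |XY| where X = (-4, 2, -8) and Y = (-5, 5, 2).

d = √[(x₂-x₁)² + (y₂-y₁)² + (z₂-z₁)²]
  = √[(-1)² + 3² + 10²]
  = √[1 + 9 + 100]
  = √110
  ≈ 10.49

10.49


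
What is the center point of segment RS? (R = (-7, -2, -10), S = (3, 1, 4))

M = ((x₁+x₂)/2, (y₁+y₂)/2, (z₁+z₂)/2)
  = ((-7 + 3)/2, (-2 + 1)/2, (-10 + 4)/2)
  = (-4/2, -1/2, -6/2)
  = (-2, -0.5, -3)

(-2, -0.5, -3)


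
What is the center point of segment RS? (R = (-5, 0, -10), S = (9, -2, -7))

M = ((x₁+x₂)/2, (y₁+y₂)/2, (z₁+z₂)/2)
  = ((-5 + 9)/2, (0 - 2)/2, (-10 - 7)/2)
  = (4/2, -2/2, -17/2)
  = (2, -1, -8.5)

(2, -1, -8.5)


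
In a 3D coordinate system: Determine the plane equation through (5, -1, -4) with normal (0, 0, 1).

The plane through P with normal n = (a, b, c) satisfies n·(r - P) = 0,
i.e. ax + by + cz = a·x₀ + b·y₀ + c·z₀.
d = 0·5 + 0·(-1) + 1·(-4)
  = 0 + 0 - 4
  = -4
Equation: z = -4

z = -4


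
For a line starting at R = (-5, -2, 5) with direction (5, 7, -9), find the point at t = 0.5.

P(t) = R + t·d
  = (-5 + 5·0.5, -2 + 7·0.5, 5 + (-9)·0.5)
  = (-5 + 2.5, -2 + 3.5, 5 - 4.5)
  = (-2.5, 1.5, 0.5)

(-2.5, 1.5, 0.5)


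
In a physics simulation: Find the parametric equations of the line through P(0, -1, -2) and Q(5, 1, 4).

Direction vector d = Q - P = (5 + 0, 1 + 1, 4 + 2) = (5, 2, 6)
Parametric form r = P + t·d:
x = 0 + 5t, y = -1 + 2t, z = -2 + 6t

x = 0 + 5t, y = -1 + 2t, z = -2 + 6t


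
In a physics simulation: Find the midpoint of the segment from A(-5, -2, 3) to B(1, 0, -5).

M = ((x₁+x₂)/2, (y₁+y₂)/2, (z₁+z₂)/2)
  = ((-5 + 1)/2, (-2 + 0)/2, (3 - 5)/2)
  = (-4/2, -2/2, -2/2)
  = (-2, -1, -1)

(-2, -1, -1)


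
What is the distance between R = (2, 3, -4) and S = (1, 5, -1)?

d = √[(x₂-x₁)² + (y₂-y₁)² + (z₂-z₁)²]
  = √[(-1)² + 2² + 3²]
  = √[1 + 4 + 9]
  = √14
  ≈ 3.742

3.742


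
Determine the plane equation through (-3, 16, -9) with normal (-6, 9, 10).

The plane through P with normal n = (a, b, c) satisfies n·(r - P) = 0,
i.e. ax + by + cz = a·x₀ + b·y₀ + c·z₀.
d = (-6)·(-3) + 9·16 + 10·(-9)
  = 18 + 144 - 90
  = 72
Equation: -6x + 9y + 10z = 72

-6x + 9y + 10z = 72


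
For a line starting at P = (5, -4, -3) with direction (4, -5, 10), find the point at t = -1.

P(t) = P + t·d
  = (5 + 4·(-1), -4 + (-5)·(-1), -3 + 10·(-1))
  = (5 - 4, -4 + 5, -3 - 10)
  = (1, 1, -13)

(1, 1, -13)


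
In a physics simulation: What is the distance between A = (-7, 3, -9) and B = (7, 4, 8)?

d = √[(x₂-x₁)² + (y₂-y₁)² + (z₂-z₁)²]
  = √[14² + 1² + 17²]
  = √[196 + 1 + 289]
  = √486
  ≈ 22.05

22.05


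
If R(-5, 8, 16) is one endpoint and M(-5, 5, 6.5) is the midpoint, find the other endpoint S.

S = 2M - R
  = (2·(-5) - (-5), 2·5 - 8, 2·6.5 - 16)
  = (-10 + 5, 10 - 8, 13 - 16)
  = (-5, 2, -3)

(-5, 2, -3)


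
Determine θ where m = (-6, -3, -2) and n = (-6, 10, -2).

m·n = (-6)·(-6) + (-3)·10 + (-2)·(-2) = 36 - 30 + 4 = 10
|m| = √((-6)² + (-3)² + (-2)²) = √49 ≈ 7
|n| = √((-6)² + 10² + (-2)²) = √140 ≈ 11.83
cos θ = (m·n)/(|m||n|) = 10/(7·11.83) ≈ 0.1207
θ = arccos(0.1207) ≈ 83.07°

83.07°


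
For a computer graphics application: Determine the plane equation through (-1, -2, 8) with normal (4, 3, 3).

The plane through P with normal n = (a, b, c) satisfies n·(r - P) = 0,
i.e. ax + by + cz = a·x₀ + b·y₀ + c·z₀.
d = 4·(-1) + 3·(-2) + 3·8
  = -4 - 6 + 24
  = 14
Equation: 4x + 3y + 3z = 14

4x + 3y + 3z = 14


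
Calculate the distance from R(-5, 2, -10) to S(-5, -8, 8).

d = √[(x₂-x₁)² + (y₂-y₁)² + (z₂-z₁)²]
  = √[0² + (-10)² + 18²]
  = √[0 + 100 + 324]
  = √424
  ≈ 20.59

20.59


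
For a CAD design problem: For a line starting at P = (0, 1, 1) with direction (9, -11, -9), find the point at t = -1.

P(t) = P + t·d
  = (0 + 9·(-1), 1 + (-11)·(-1), 1 + (-9)·(-1))
  = (0 - 9, 1 + 11, 1 + 9)
  = (-9, 12, 10)

(-9, 12, 10)


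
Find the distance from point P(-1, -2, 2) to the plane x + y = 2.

distance = |a·x₀ + b·y₀ + c·z₀ - d| / √(a² + b² + c²)
  = |1·(-1) + 1·(-2) + 0·2 - 2| / √(1² + 1² + 0²)
  = |-1 - 2 + 0 - 2| / √(1 + 1 + 0)
  = |-5| / √2
  = 5 / 1.414
  ≈ 3.536

3.536


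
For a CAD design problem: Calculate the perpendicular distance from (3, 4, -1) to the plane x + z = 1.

distance = |a·x₀ + b·y₀ + c·z₀ - d| / √(a² + b² + c²)
  = |1·3 + 0·4 + 1·(-1) - 1| / √(1² + 0² + 1²)
  = |3 + 0 - 1 - 1| / √(1 + 0 + 1)
  = |1| / √2
  = 1 / 1.414
  ≈ 0.7071

0.7071


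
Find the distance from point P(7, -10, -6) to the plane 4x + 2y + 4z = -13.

distance = |a·x₀ + b·y₀ + c·z₀ - d| / √(a² + b² + c²)
  = |4·7 + 2·(-10) + 4·(-6) - (-13)| / √(4² + 2² + 4²)
  = |28 - 20 - 24 + 13| / √(16 + 4 + 16)
  = |-3| / √36
  = 3 / 6
  ≈ 0.5

0.5


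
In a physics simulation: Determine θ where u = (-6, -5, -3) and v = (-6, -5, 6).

u·v = (-6)·(-6) + (-5)·(-5) + (-3)·6 = 36 + 25 - 18 = 43
|u| = √((-6)² + (-5)² + (-3)²) = √70 ≈ 8.367
|v| = √((-6)² + (-5)² + 6²) = √97 ≈ 9.849
cos θ = (u·v)/(|u||v|) = 43/(8.367·9.849) ≈ 0.5218
θ = arccos(0.5218) ≈ 58.54°

58.54°


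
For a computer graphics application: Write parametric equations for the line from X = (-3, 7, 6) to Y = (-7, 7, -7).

Direction vector d = Y - X = (-7 + 3, 7 - 7, -7 - 6) = (-4, 0, -13)
Parametric form r = X + t·d:
x = -3 - 4t, y = 7, z = 6 - 13t

x = -3 - 4t, y = 7, z = 6 - 13t


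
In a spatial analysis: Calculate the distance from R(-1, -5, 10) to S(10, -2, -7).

d = √[(x₂-x₁)² + (y₂-y₁)² + (z₂-z₁)²]
  = √[11² + 3² + (-17)²]
  = √[121 + 9 + 289]
  = √419
  ≈ 20.47

20.47


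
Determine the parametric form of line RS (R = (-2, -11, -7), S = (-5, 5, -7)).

Direction vector d = S - R = (-5 + 2, 5 + 11, -7 + 7) = (-3, 16, 0)
Parametric form r = R + t·d:
x = -2 - 3t, y = -11 + 16t, z = -7

x = -2 - 3t, y = -11 + 16t, z = -7


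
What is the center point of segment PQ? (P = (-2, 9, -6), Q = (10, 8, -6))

M = ((x₁+x₂)/2, (y₁+y₂)/2, (z₁+z₂)/2)
  = ((-2 + 10)/2, (9 + 8)/2, (-6 - 6)/2)
  = (8/2, 17/2, -12/2)
  = (4, 8.5, -6)

(4, 8.5, -6)


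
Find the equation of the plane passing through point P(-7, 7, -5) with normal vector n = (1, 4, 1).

The plane through P with normal n = (a, b, c) satisfies n·(r - P) = 0,
i.e. ax + by + cz = a·x₀ + b·y₀ + c·z₀.
d = 1·(-7) + 4·7 + 1·(-5)
  = -7 + 28 - 5
  = 16
Equation: x + 4y + z = 16

x + 4y + z = 16


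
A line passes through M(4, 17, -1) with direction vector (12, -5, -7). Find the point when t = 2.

P(t) = M + t·d
  = (4 + 12·2, 17 + (-5)·2, -1 + (-7)·2)
  = (4 + 24, 17 - 10, -1 - 14)
  = (28, 7, -15)

(28, 7, -15)


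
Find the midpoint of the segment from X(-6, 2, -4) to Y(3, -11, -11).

M = ((x₁+x₂)/2, (y₁+y₂)/2, (z₁+z₂)/2)
  = ((-6 + 3)/2, (2 - 11)/2, (-4 - 11)/2)
  = (-3/2, -9/2, -15/2)
  = (-1.5, -4.5, -7.5)

(-1.5, -4.5, -7.5)


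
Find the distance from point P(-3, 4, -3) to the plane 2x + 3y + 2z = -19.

distance = |a·x₀ + b·y₀ + c·z₀ - d| / √(a² + b² + c²)
  = |2·(-3) + 3·4 + 2·(-3) - (-19)| / √(2² + 3² + 2²)
  = |-6 + 12 - 6 + 19| / √(4 + 9 + 4)
  = |19| / √17
  = 19 / 4.123
  ≈ 4.608

4.608


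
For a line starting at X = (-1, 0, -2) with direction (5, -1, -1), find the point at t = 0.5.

P(t) = X + t·d
  = (-1 + 5·0.5, 0 + (-1)·0.5, -2 + (-1)·0.5)
  = (-1 + 2.5, 0 - 0.5, -2 - 0.5)
  = (1.5, -0.5, -2.5)

(1.5, -0.5, -2.5)


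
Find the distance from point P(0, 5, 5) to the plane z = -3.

distance = |a·x₀ + b·y₀ + c·z₀ - d| / √(a² + b² + c²)
  = |0·0 + 0·5 + 1·5 - (-3)| / √(0² + 0² + 1²)
  = |0 + 0 + 5 + 3| / √(0 + 0 + 1)
  = |8| / √1
  = 8 / 1
  ≈ 8

8


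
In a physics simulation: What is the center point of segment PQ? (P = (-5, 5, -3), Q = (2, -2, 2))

M = ((x₁+x₂)/2, (y₁+y₂)/2, (z₁+z₂)/2)
  = ((-5 + 2)/2, (5 - 2)/2, (-3 + 2)/2)
  = (-3/2, 3/2, -1/2)
  = (-1.5, 1.5, -0.5)

(-1.5, 1.5, -0.5)


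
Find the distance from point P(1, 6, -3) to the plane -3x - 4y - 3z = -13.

distance = |a·x₀ + b·y₀ + c·z₀ - d| / √(a² + b² + c²)
  = |(-3)·1 + (-4)·6 + (-3)·(-3) - (-13)| / √((-3)² + (-4)² + (-3)²)
  = |-3 - 24 + 9 + 13| / √(9 + 16 + 9)
  = |-5| / √34
  = 5 / 5.831
  ≈ 0.8575

0.8575


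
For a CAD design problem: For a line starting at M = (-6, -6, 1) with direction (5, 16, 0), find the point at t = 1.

P(t) = M + t·d
  = (-6 + 5·1, -6 + 16·1, 1 + 0·1)
  = (-6 + 5, -6 + 16, 1 + 0)
  = (-1, 10, 1)

(-1, 10, 1)


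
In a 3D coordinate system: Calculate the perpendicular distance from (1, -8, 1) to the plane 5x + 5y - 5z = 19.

distance = |a·x₀ + b·y₀ + c·z₀ - d| / √(a² + b² + c²)
  = |5·1 + 5·(-8) + (-5)·1 - 19| / √(5² + 5² + (-5)²)
  = |5 - 40 - 5 - 19| / √(25 + 25 + 25)
  = |-59| / √75
  = 59 / 8.66
  ≈ 6.813

6.813


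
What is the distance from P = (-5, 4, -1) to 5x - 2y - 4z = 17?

distance = |a·x₀ + b·y₀ + c·z₀ - d| / √(a² + b² + c²)
  = |5·(-5) + (-2)·4 + (-4)·(-1) - 17| / √(5² + (-2)² + (-4)²)
  = |-25 - 8 + 4 - 17| / √(25 + 4 + 16)
  = |-46| / √45
  = 46 / 6.708
  ≈ 6.857

6.857


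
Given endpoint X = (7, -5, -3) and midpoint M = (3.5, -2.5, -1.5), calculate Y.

Y = 2M - X
  = (2·3.5 - 7, 2·(-2.5) - (-5), 2·(-1.5) - (-3))
  = (7 - 7, -5 + 5, -3 + 3)
  = (0, 0, 0)

(0, 0, 0)


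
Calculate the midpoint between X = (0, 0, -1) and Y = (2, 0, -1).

M = ((x₁+x₂)/2, (y₁+y₂)/2, (z₁+z₂)/2)
  = ((0 + 2)/2, (0 + 0)/2, (-1 - 1)/2)
  = (2/2, 0/2, -2/2)
  = (1, 0, -1)

(1, 0, -1)


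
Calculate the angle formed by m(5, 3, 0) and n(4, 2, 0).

m·n = 5·4 + 3·2 + 0·0 = 20 + 6 + 0 = 26
|m| = √(5² + 3² + 0²) = √34 ≈ 5.831
|n| = √(4² + 2² + 0²) = √20 ≈ 4.472
cos θ = (m·n)/(|m||n|) = 26/(5.831·4.472) ≈ 0.9971
θ = arccos(0.9971) ≈ 4.399°

4.399°


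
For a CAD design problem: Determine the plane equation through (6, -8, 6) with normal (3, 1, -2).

The plane through P with normal n = (a, b, c) satisfies n·(r - P) = 0,
i.e. ax + by + cz = a·x₀ + b·y₀ + c·z₀.
d = 3·6 + 1·(-8) + (-2)·6
  = 18 - 8 - 12
  = -2
Equation: 3x + y - 2z = -2

3x + y - 2z = -2


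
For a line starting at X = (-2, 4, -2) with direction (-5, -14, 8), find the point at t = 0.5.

P(t) = X + t·d
  = (-2 + (-5)·0.5, 4 + (-14)·0.5, -2 + 8·0.5)
  = (-2 - 2.5, 4 - 7, -2 + 4)
  = (-4.5, -3, 2)

(-4.5, -3, 2)


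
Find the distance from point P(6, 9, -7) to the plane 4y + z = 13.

distance = |a·x₀ + b·y₀ + c·z₀ - d| / √(a² + b² + c²)
  = |0·6 + 4·9 + 1·(-7) - 13| / √(0² + 4² + 1²)
  = |0 + 36 - 7 - 13| / √(0 + 16 + 1)
  = |16| / √17
  = 16 / 4.123
  ≈ 3.881

3.881


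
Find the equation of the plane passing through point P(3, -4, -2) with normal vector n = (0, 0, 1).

The plane through P with normal n = (a, b, c) satisfies n·(r - P) = 0,
i.e. ax + by + cz = a·x₀ + b·y₀ + c·z₀.
d = 0·3 + 0·(-4) + 1·(-2)
  = 0 + 0 - 2
  = -2
Equation: z = -2

z = -2


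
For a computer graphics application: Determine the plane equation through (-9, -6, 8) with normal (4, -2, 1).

The plane through P with normal n = (a, b, c) satisfies n·(r - P) = 0,
i.e. ax + by + cz = a·x₀ + b·y₀ + c·z₀.
d = 4·(-9) + (-2)·(-6) + 1·8
  = -36 + 12 + 8
  = -16
Equation: 4x - 2y + z = -16

4x - 2y + z = -16


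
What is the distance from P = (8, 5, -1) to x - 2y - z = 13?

distance = |a·x₀ + b·y₀ + c·z₀ - d| / √(a² + b² + c²)
  = |1·8 + (-2)·5 + (-1)·(-1) - 13| / √(1² + (-2)² + (-1)²)
  = |8 - 10 + 1 - 13| / √(1 + 4 + 1)
  = |-14| / √6
  = 14 / 2.449
  ≈ 5.715

5.715


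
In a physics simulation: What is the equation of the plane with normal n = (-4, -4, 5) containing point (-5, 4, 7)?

The plane through P with normal n = (a, b, c) satisfies n·(r - P) = 0,
i.e. ax + by + cz = a·x₀ + b·y₀ + c·z₀.
d = (-4)·(-5) + (-4)·4 + 5·7
  = 20 - 16 + 35
  = 39
Equation: -4x - 4y + 5z = 39

-4x - 4y + 5z = 39


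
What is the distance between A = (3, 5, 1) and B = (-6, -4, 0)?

d = √[(x₂-x₁)² + (y₂-y₁)² + (z₂-z₁)²]
  = √[(-9)² + (-9)² + (-1)²]
  = √[81 + 81 + 1]
  = √163
  ≈ 12.77

12.77


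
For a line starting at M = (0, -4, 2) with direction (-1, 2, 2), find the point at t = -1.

P(t) = M + t·d
  = (0 + (-1)·(-1), -4 + 2·(-1), 2 + 2·(-1))
  = (0 + 1, -4 - 2, 2 - 2)
  = (1, -6, 0)

(1, -6, 0)


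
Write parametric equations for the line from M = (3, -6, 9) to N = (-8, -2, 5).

Direction vector d = N - M = (-8 - 3, -2 + 6, 5 - 9) = (-11, 4, -4)
Parametric form r = M + t·d:
x = 3 - 11t, y = -6 + 4t, z = 9 - 4t

x = 3 - 11t, y = -6 + 4t, z = 9 - 4t


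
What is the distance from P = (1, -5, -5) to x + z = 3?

distance = |a·x₀ + b·y₀ + c·z₀ - d| / √(a² + b² + c²)
  = |1·1 + 0·(-5) + 1·(-5) - 3| / √(1² + 0² + 1²)
  = |1 + 0 - 5 - 3| / √(1 + 0 + 1)
  = |-7| / √2
  = 7 / 1.414
  ≈ 4.95

4.95


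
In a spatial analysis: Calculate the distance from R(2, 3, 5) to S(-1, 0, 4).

d = √[(x₂-x₁)² + (y₂-y₁)² + (z₂-z₁)²]
  = √[(-3)² + (-3)² + (-1)²]
  = √[9 + 9 + 1]
  = √19
  ≈ 4.359

4.359


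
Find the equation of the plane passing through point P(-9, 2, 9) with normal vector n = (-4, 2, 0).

The plane through P with normal n = (a, b, c) satisfies n·(r - P) = 0,
i.e. ax + by + cz = a·x₀ + b·y₀ + c·z₀.
d = (-4)·(-9) + 2·2 + 0·9
  = 36 + 4 + 0
  = 40
Equation: -4x + 2y = 40

-4x + 2y = 40


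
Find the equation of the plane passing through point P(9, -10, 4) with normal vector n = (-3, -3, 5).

The plane through P with normal n = (a, b, c) satisfies n·(r - P) = 0,
i.e. ax + by + cz = a·x₀ + b·y₀ + c·z₀.
d = (-3)·9 + (-3)·(-10) + 5·4
  = -27 + 30 + 20
  = 23
Equation: -3x - 3y + 5z = 23

-3x - 3y + 5z = 23


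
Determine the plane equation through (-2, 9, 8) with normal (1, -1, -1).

The plane through P with normal n = (a, b, c) satisfies n·(r - P) = 0,
i.e. ax + by + cz = a·x₀ + b·y₀ + c·z₀.
d = 1·(-2) + (-1)·9 + (-1)·8
  = -2 - 9 - 8
  = -19
Equation: x - y - z = -19

x - y - z = -19


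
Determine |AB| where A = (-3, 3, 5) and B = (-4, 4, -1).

d = √[(x₂-x₁)² + (y₂-y₁)² + (z₂-z₁)²]
  = √[(-1)² + 1² + (-6)²]
  = √[1 + 1 + 36]
  = √38
  ≈ 6.164

6.164


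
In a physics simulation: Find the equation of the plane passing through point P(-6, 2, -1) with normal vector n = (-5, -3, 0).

The plane through P with normal n = (a, b, c) satisfies n·(r - P) = 0,
i.e. ax + by + cz = a·x₀ + b·y₀ + c·z₀.
d = (-5)·(-6) + (-3)·2 + 0·(-1)
  = 30 - 6 + 0
  = 24
Equation: -5x - 3y = 24

-5x - 3y = 24


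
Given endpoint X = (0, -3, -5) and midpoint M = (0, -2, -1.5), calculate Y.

Y = 2M - X
  = (2·0 - 0, 2·(-2) - (-3), 2·(-1.5) - (-5))
  = (0 + 0, -4 + 3, -3 + 5)
  = (0, -1, 2)

(0, -1, 2)


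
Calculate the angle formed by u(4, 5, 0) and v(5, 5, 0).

u·v = 4·5 + 5·5 + 0·0 = 20 + 25 + 0 = 45
|u| = √(4² + 5² + 0²) = √41 ≈ 6.403
|v| = √(5² + 5² + 0²) = √50 ≈ 7.071
cos θ = (u·v)/(|u||v|) = 45/(6.403·7.071) ≈ 0.9939
θ = arccos(0.9939) ≈ 6.34°

6.34°


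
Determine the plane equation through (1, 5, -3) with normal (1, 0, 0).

The plane through P with normal n = (a, b, c) satisfies n·(r - P) = 0,
i.e. ax + by + cz = a·x₀ + b·y₀ + c·z₀.
d = 1·1 + 0·5 + 0·(-3)
  = 1 + 0 + 0
  = 1
Equation: x = 1

x = 1


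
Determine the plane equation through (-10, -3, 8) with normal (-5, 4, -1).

The plane through P with normal n = (a, b, c) satisfies n·(r - P) = 0,
i.e. ax + by + cz = a·x₀ + b·y₀ + c·z₀.
d = (-5)·(-10) + 4·(-3) + (-1)·8
  = 50 - 12 - 8
  = 30
Equation: -5x + 4y - z = 30

-5x + 4y - z = 30


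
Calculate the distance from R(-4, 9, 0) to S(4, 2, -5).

d = √[(x₂-x₁)² + (y₂-y₁)² + (z₂-z₁)²]
  = √[8² + (-7)² + (-5)²]
  = √[64 + 49 + 25]
  = √138
  ≈ 11.75

11.75


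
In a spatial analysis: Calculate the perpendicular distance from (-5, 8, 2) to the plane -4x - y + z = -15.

distance = |a·x₀ + b·y₀ + c·z₀ - d| / √(a² + b² + c²)
  = |(-4)·(-5) + (-1)·8 + 1·2 - (-15)| / √((-4)² + (-1)² + 1²)
  = |20 - 8 + 2 + 15| / √(16 + 1 + 1)
  = |29| / √18
  = 29 / 4.243
  ≈ 6.835

6.835


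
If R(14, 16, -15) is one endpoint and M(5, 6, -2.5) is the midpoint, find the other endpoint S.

S = 2M - R
  = (2·5 - 14, 2·6 - 16, 2·(-2.5) - (-15))
  = (10 - 14, 12 - 16, -5 + 15)
  = (-4, -4, 10)

(-4, -4, 10)


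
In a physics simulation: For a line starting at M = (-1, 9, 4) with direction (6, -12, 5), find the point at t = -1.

P(t) = M + t·d
  = (-1 + 6·(-1), 9 + (-12)·(-1), 4 + 5·(-1))
  = (-1 - 6, 9 + 12, 4 - 5)
  = (-7, 21, -1)

(-7, 21, -1)


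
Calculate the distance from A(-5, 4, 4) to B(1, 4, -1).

d = √[(x₂-x₁)² + (y₂-y₁)² + (z₂-z₁)²]
  = √[6² + 0² + (-5)²]
  = √[36 + 0 + 25]
  = √61
  ≈ 7.81

7.81


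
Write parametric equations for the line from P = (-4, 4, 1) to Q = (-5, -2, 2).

Direction vector d = Q - P = (-5 + 4, -2 - 4, 2 - 1) = (-1, -6, 1)
Parametric form r = P + t·d:
x = -4 - t, y = 4 - 6t, z = 1 + t

x = -4 - t, y = 4 - 6t, z = 1 + t


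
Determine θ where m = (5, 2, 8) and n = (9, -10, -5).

m·n = 5·9 + 2·(-10) + 8·(-5) = 45 - 20 - 40 = -15
|m| = √(5² + 2² + 8²) = √93 ≈ 9.644
|n| = √(9² + (-10)² + (-5)²) = √206 ≈ 14.35
cos θ = (m·n)/(|m||n|) = -15/(9.644·14.35) ≈ -0.1084
θ = arccos(-0.1084) ≈ 96.22°

96.22°


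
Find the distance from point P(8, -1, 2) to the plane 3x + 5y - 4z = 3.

distance = |a·x₀ + b·y₀ + c·z₀ - d| / √(a² + b² + c²)
  = |3·8 + 5·(-1) + (-4)·2 - 3| / √(3² + 5² + (-4)²)
  = |24 - 5 - 8 - 3| / √(9 + 25 + 16)
  = |8| / √50
  = 8 / 7.071
  ≈ 1.131

1.131


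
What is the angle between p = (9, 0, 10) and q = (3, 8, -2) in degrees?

p·q = 9·3 + 0·8 + 10·(-2) = 27 + 0 - 20 = 7
|p| = √(9² + 0² + 10²) = √181 ≈ 13.45
|q| = √(3² + 8² + (-2)²) = √77 ≈ 8.775
cos θ = (p·q)/(|p||q|) = 7/(13.45·8.775) ≈ 0.05929
θ = arccos(0.05929) ≈ 86.6°

86.6°


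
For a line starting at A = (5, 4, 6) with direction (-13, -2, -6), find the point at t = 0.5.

P(t) = A + t·d
  = (5 + (-13)·0.5, 4 + (-2)·0.5, 6 + (-6)·0.5)
  = (5 - 6.5, 4 - 1, 6 - 3)
  = (-1.5, 3, 3)

(-1.5, 3, 3)


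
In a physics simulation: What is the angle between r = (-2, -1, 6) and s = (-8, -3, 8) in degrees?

r·s = (-2)·(-8) + (-1)·(-3) + 6·8 = 16 + 3 + 48 = 67
|r| = √((-2)² + (-1)² + 6²) = √41 ≈ 6.403
|s| = √((-8)² + (-3)² + 8²) = √137 ≈ 11.7
cos θ = (r·s)/(|r||s|) = 67/(6.403·11.7) ≈ 0.894
θ = arccos(0.894) ≈ 26.62°

26.62°


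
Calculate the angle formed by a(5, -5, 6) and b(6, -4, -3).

a·b = 5·6 + (-5)·(-4) + 6·(-3) = 30 + 20 - 18 = 32
|a| = √(5² + (-5)² + 6²) = √86 ≈ 9.274
|b| = √(6² + (-4)² + (-3)²) = √61 ≈ 7.81
cos θ = (a·b)/(|a||b|) = 32/(9.274·7.81) ≈ 0.4418
θ = arccos(0.4418) ≈ 63.78°

63.78°


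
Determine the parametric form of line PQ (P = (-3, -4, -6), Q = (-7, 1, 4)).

Direction vector d = Q - P = (-7 + 3, 1 + 4, 4 + 6) = (-4, 5, 10)
Parametric form r = P + t·d:
x = -3 - 4t, y = -4 + 5t, z = -6 + 10t

x = -3 - 4t, y = -4 + 5t, z = -6 + 10t


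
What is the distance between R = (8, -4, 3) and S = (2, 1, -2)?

d = √[(x₂-x₁)² + (y₂-y₁)² + (z₂-z₁)²]
  = √[(-6)² + 5² + (-5)²]
  = √[36 + 25 + 25]
  = √86
  ≈ 9.274

9.274


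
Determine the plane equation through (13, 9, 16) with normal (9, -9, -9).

The plane through P with normal n = (a, b, c) satisfies n·(r - P) = 0,
i.e. ax + by + cz = a·x₀ + b·y₀ + c·z₀.
d = 9·13 + (-9)·9 + (-9)·16
  = 117 - 81 - 144
  = -108
Equation: 9x - 9y - 9z = -108

9x - 9y - 9z = -108


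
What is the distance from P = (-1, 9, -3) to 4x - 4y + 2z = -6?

distance = |a·x₀ + b·y₀ + c·z₀ - d| / √(a² + b² + c²)
  = |4·(-1) + (-4)·9 + 2·(-3) - (-6)| / √(4² + (-4)² + 2²)
  = |-4 - 36 - 6 + 6| / √(16 + 16 + 4)
  = |-40| / √36
  = 40 / 6
  ≈ 6.667

6.667


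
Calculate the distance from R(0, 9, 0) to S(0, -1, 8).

d = √[(x₂-x₁)² + (y₂-y₁)² + (z₂-z₁)²]
  = √[0² + (-10)² + 8²]
  = √[0 + 100 + 64]
  = √164
  ≈ 12.81

12.81


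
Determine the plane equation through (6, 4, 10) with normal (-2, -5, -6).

The plane through P with normal n = (a, b, c) satisfies n·(r - P) = 0,
i.e. ax + by + cz = a·x₀ + b·y₀ + c·z₀.
d = (-2)·6 + (-5)·4 + (-6)·10
  = -12 - 20 - 60
  = -92
Equation: -2x - 5y - 6z = -92

-2x - 5y - 6z = -92


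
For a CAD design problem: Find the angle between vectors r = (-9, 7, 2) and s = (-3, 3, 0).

r·s = (-9)·(-3) + 7·3 + 2·0 = 27 + 21 + 0 = 48
|r| = √((-9)² + 7² + 2²) = √134 ≈ 11.58
|s| = √((-3)² + 3² + 0²) = √18 ≈ 4.243
cos θ = (r·s)/(|r||s|) = 48/(11.58·4.243) ≈ 0.9774
θ = arccos(0.9774) ≈ 12.22°

12.22°


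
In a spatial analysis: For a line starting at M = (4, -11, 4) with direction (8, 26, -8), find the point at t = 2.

P(t) = M + t·d
  = (4 + 8·2, -11 + 26·2, 4 + (-8)·2)
  = (4 + 16, -11 + 52, 4 - 16)
  = (20, 41, -12)

(20, 41, -12)


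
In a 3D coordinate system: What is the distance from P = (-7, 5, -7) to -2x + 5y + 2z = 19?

distance = |a·x₀ + b·y₀ + c·z₀ - d| / √(a² + b² + c²)
  = |(-2)·(-7) + 5·5 + 2·(-7) - 19| / √((-2)² + 5² + 2²)
  = |14 + 25 - 14 - 19| / √(4 + 25 + 4)
  = |6| / √33
  = 6 / 5.745
  ≈ 1.044

1.044


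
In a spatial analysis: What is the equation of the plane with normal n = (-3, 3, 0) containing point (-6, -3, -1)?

The plane through P with normal n = (a, b, c) satisfies n·(r - P) = 0,
i.e. ax + by + cz = a·x₀ + b·y₀ + c·z₀.
d = (-3)·(-6) + 3·(-3) + 0·(-1)
  = 18 - 9 + 0
  = 9
Equation: -3x + 3y = 9

-3x + 3y = 9


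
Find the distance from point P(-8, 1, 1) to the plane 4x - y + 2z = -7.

distance = |a·x₀ + b·y₀ + c·z₀ - d| / √(a² + b² + c²)
  = |4·(-8) + (-1)·1 + 2·1 - (-7)| / √(4² + (-1)² + 2²)
  = |-32 - 1 + 2 + 7| / √(16 + 1 + 4)
  = |-24| / √21
  = 24 / 4.583
  ≈ 5.237

5.237


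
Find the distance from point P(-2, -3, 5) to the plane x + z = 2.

distance = |a·x₀ + b·y₀ + c·z₀ - d| / √(a² + b² + c²)
  = |1·(-2) + 0·(-3) + 1·5 - 2| / √(1² + 0² + 1²)
  = |-2 + 0 + 5 - 2| / √(1 + 0 + 1)
  = |1| / √2
  = 1 / 1.414
  ≈ 0.7071

0.7071


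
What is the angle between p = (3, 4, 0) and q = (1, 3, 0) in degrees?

p·q = 3·1 + 4·3 + 0·0 = 3 + 12 + 0 = 15
|p| = √(3² + 4² + 0²) = √25 ≈ 5
|q| = √(1² + 3² + 0²) = √10 ≈ 3.162
cos θ = (p·q)/(|p||q|) = 15/(5·3.162) ≈ 0.9487
θ = arccos(0.9487) ≈ 18.43°

18.43°


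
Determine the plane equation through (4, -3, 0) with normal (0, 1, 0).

The plane through P with normal n = (a, b, c) satisfies n·(r - P) = 0,
i.e. ax + by + cz = a·x₀ + b·y₀ + c·z₀.
d = 0·4 + 1·(-3) + 0·0
  = 0 - 3 + 0
  = -3
Equation: y = -3

y = -3


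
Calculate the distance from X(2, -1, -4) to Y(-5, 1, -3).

d = √[(x₂-x₁)² + (y₂-y₁)² + (z₂-z₁)²]
  = √[(-7)² + 2² + 1²]
  = √[49 + 4 + 1]
  = √54
  ≈ 7.348

7.348


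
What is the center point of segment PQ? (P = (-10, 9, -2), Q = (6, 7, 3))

M = ((x₁+x₂)/2, (y₁+y₂)/2, (z₁+z₂)/2)
  = ((-10 + 6)/2, (9 + 7)/2, (-2 + 3)/2)
  = (-4/2, 16/2, 1/2)
  = (-2, 8, 0.5)

(-2, 8, 0.5)


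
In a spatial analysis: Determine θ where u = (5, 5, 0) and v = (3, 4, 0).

u·v = 5·3 + 5·4 + 0·0 = 15 + 20 + 0 = 35
|u| = √(5² + 5² + 0²) = √50 ≈ 7.071
|v| = √(3² + 4² + 0²) = √25 ≈ 5
cos θ = (u·v)/(|u||v|) = 35/(7.071·5) ≈ 0.9899
θ = arccos(0.9899) ≈ 8.13°

8.13°


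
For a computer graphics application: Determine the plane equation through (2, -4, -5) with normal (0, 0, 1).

The plane through P with normal n = (a, b, c) satisfies n·(r - P) = 0,
i.e. ax + by + cz = a·x₀ + b·y₀ + c·z₀.
d = 0·2 + 0·(-4) + 1·(-5)
  = 0 + 0 - 5
  = -5
Equation: z = -5

z = -5


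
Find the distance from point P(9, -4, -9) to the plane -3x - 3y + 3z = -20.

distance = |a·x₀ + b·y₀ + c·z₀ - d| / √(a² + b² + c²)
  = |(-3)·9 + (-3)·(-4) + 3·(-9) - (-20)| / √((-3)² + (-3)² + 3²)
  = |-27 + 12 - 27 + 20| / √(9 + 9 + 9)
  = |-22| / √27
  = 22 / 5.196
  ≈ 4.234

4.234


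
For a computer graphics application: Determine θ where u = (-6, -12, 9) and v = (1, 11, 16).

u·v = (-6)·1 + (-12)·11 + 9·16 = -6 - 132 + 144 = 6
|u| = √((-6)² + (-12)² + 9²) = √261 ≈ 16.16
|v| = √(1² + 11² + 16²) = √378 ≈ 19.44
cos θ = (u·v)/(|u||v|) = 6/(16.16·19.44) ≈ 0.0191
θ = arccos(0.0191) ≈ 88.91°

88.91°


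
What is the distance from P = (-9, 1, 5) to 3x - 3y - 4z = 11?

distance = |a·x₀ + b·y₀ + c·z₀ - d| / √(a² + b² + c²)
  = |3·(-9) + (-3)·1 + (-4)·5 - 11| / √(3² + (-3)² + (-4)²)
  = |-27 - 3 - 20 - 11| / √(9 + 9 + 16)
  = |-61| / √34
  = 61 / 5.831
  ≈ 10.46

10.46


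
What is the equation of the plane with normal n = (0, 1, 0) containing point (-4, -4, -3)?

The plane through P with normal n = (a, b, c) satisfies n·(r - P) = 0,
i.e. ax + by + cz = a·x₀ + b·y₀ + c·z₀.
d = 0·(-4) + 1·(-4) + 0·(-3)
  = 0 - 4 + 0
  = -4
Equation: y = -4

y = -4


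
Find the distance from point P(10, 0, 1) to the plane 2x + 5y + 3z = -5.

distance = |a·x₀ + b·y₀ + c·z₀ - d| / √(a² + b² + c²)
  = |2·10 + 5·0 + 3·1 - (-5)| / √(2² + 5² + 3²)
  = |20 + 0 + 3 + 5| / √(4 + 25 + 9)
  = |28| / √38
  = 28 / 6.164
  ≈ 4.542

4.542


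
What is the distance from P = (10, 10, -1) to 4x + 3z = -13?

distance = |a·x₀ + b·y₀ + c·z₀ - d| / √(a² + b² + c²)
  = |4·10 + 0·10 + 3·(-1) - (-13)| / √(4² + 0² + 3²)
  = |40 + 0 - 3 + 13| / √(16 + 0 + 9)
  = |50| / √25
  = 50 / 5
  ≈ 10

10


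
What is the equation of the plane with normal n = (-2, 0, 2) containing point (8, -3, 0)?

The plane through P with normal n = (a, b, c) satisfies n·(r - P) = 0,
i.e. ax + by + cz = a·x₀ + b·y₀ + c·z₀.
d = (-2)·8 + 0·(-3) + 2·0
  = -16 + 0 + 0
  = -16
Equation: -2x + 2z = -16

-2x + 2z = -16


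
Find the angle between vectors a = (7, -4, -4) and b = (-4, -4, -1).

a·b = 7·(-4) + (-4)·(-4) + (-4)·(-1) = -28 + 16 + 4 = -8
|a| = √(7² + (-4)² + (-4)²) = √81 ≈ 9
|b| = √((-4)² + (-4)² + (-1)²) = √33 ≈ 5.745
cos θ = (a·b)/(|a||b|) = -8/(9·5.745) ≈ -0.1547
θ = arccos(-0.1547) ≈ 98.9°

98.9°


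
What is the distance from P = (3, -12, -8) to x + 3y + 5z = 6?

distance = |a·x₀ + b·y₀ + c·z₀ - d| / √(a² + b² + c²)
  = |1·3 + 3·(-12) + 5·(-8) - 6| / √(1² + 3² + 5²)
  = |3 - 36 - 40 - 6| / √(1 + 9 + 25)
  = |-79| / √35
  = 79 / 5.916
  ≈ 13.35

13.35


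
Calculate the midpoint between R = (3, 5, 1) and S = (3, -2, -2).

M = ((x₁+x₂)/2, (y₁+y₂)/2, (z₁+z₂)/2)
  = ((3 + 3)/2, (5 - 2)/2, (1 - 2)/2)
  = (6/2, 3/2, -1/2)
  = (3, 1.5, -0.5)

(3, 1.5, -0.5)


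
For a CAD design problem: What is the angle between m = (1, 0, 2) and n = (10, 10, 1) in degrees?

m·n = 1·10 + 0·10 + 2·1 = 10 + 0 + 2 = 12
|m| = √(1² + 0² + 2²) = √5 ≈ 2.236
|n| = √(10² + 10² + 1²) = √201 ≈ 14.18
cos θ = (m·n)/(|m||n|) = 12/(2.236·14.18) ≈ 0.3785
θ = arccos(0.3785) ≈ 67.76°

67.76°


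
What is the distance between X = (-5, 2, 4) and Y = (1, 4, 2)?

d = √[(x₂-x₁)² + (y₂-y₁)² + (z₂-z₁)²]
  = √[6² + 2² + (-2)²]
  = √[36 + 4 + 4]
  = √44
  ≈ 6.633

6.633


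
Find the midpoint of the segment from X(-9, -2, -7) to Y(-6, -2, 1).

M = ((x₁+x₂)/2, (y₁+y₂)/2, (z₁+z₂)/2)
  = ((-9 - 6)/2, (-2 - 2)/2, (-7 + 1)/2)
  = (-15/2, -4/2, -6/2)
  = (-7.5, -2, -3)

(-7.5, -2, -3)


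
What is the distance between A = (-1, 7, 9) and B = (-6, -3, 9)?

d = √[(x₂-x₁)² + (y₂-y₁)² + (z₂-z₁)²]
  = √[(-5)² + (-10)² + 0²]
  = √[25 + 100 + 0]
  = √125
  ≈ 11.18

11.18


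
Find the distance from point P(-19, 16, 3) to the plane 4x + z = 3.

distance = |a·x₀ + b·y₀ + c·z₀ - d| / √(a² + b² + c²)
  = |4·(-19) + 0·16 + 1·3 - 3| / √(4² + 0² + 1²)
  = |-76 + 0 + 3 - 3| / √(16 + 0 + 1)
  = |-76| / √17
  = 76 / 4.123
  ≈ 18.43

18.43


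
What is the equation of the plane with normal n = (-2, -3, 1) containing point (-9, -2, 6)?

The plane through P with normal n = (a, b, c) satisfies n·(r - P) = 0,
i.e. ax + by + cz = a·x₀ + b·y₀ + c·z₀.
d = (-2)·(-9) + (-3)·(-2) + 1·6
  = 18 + 6 + 6
  = 30
Equation: -2x - 3y + z = 30

-2x - 3y + z = 30


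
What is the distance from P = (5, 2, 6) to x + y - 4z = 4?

distance = |a·x₀ + b·y₀ + c·z₀ - d| / √(a² + b² + c²)
  = |1·5 + 1·2 + (-4)·6 - 4| / √(1² + 1² + (-4)²)
  = |5 + 2 - 24 - 4| / √(1 + 1 + 16)
  = |-21| / √18
  = 21 / 4.243
  ≈ 4.95

4.95


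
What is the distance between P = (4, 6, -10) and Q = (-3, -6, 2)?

d = √[(x₂-x₁)² + (y₂-y₁)² + (z₂-z₁)²]
  = √[(-7)² + (-12)² + 12²]
  = √[49 + 144 + 144]
  = √337
  ≈ 18.36

18.36


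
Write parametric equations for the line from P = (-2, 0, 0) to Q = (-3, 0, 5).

Direction vector d = Q - P = (-3 + 2, 0 + 0, 5 + 0) = (-1, 0, 5)
Parametric form r = P + t·d:
x = -2 - t, y = 0, z = 0 + 5t

x = -2 - t, y = 0, z = 0 + 5t


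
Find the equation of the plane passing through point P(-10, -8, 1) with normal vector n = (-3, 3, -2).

The plane through P with normal n = (a, b, c) satisfies n·(r - P) = 0,
i.e. ax + by + cz = a·x₀ + b·y₀ + c·z₀.
d = (-3)·(-10) + 3·(-8) + (-2)·1
  = 30 - 24 - 2
  = 4
Equation: -3x + 3y - 2z = 4

-3x + 3y - 2z = 4


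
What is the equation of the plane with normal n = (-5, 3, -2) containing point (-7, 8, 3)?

The plane through P with normal n = (a, b, c) satisfies n·(r - P) = 0,
i.e. ax + by + cz = a·x₀ + b·y₀ + c·z₀.
d = (-5)·(-7) + 3·8 + (-2)·3
  = 35 + 24 - 6
  = 53
Equation: -5x + 3y - 2z = 53

-5x + 3y - 2z = 53


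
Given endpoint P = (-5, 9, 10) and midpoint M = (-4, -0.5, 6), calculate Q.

Q = 2M - P
  = (2·(-4) - (-5), 2·(-0.5) - 9, 2·6 - 10)
  = (-8 + 5, -1 - 9, 12 - 10)
  = (-3, -10, 2)

(-3, -10, 2)


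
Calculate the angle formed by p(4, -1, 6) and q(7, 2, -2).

p·q = 4·7 + (-1)·2 + 6·(-2) = 28 - 2 - 12 = 14
|p| = √(4² + (-1)² + 6²) = √53 ≈ 7.28
|q| = √(7² + 2² + (-2)²) = √57 ≈ 7.55
cos θ = (p·q)/(|p||q|) = 14/(7.28·7.55) ≈ 0.2547
θ = arccos(0.2547) ≈ 75.24°

75.24°


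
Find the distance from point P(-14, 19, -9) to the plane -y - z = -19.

distance = |a·x₀ + b·y₀ + c·z₀ - d| / √(a² + b² + c²)
  = |0·(-14) + (-1)·19 + (-1)·(-9) - (-19)| / √(0² + (-1)² + (-1)²)
  = |0 - 19 + 9 + 19| / √(0 + 1 + 1)
  = |9| / √2
  = 9 / 1.414
  ≈ 6.364

6.364


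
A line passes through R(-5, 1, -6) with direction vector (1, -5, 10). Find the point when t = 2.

P(t) = R + t·d
  = (-5 + 1·2, 1 + (-5)·2, -6 + 10·2)
  = (-5 + 2, 1 - 10, -6 + 20)
  = (-3, -9, 14)

(-3, -9, 14)


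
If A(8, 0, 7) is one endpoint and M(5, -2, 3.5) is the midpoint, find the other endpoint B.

B = 2M - A
  = (2·5 - 8, 2·(-2) - 0, 2·3.5 - 7)
  = (10 - 8, -4 + 0, 7 - 7)
  = (2, -4, 0)

(2, -4, 0)


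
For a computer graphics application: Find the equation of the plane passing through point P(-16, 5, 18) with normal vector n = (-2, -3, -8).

The plane through P with normal n = (a, b, c) satisfies n·(r - P) = 0,
i.e. ax + by + cz = a·x₀ + b·y₀ + c·z₀.
d = (-2)·(-16) + (-3)·5 + (-8)·18
  = 32 - 15 - 144
  = -127
Equation: -2x - 3y - 8z = -127

-2x - 3y - 8z = -127


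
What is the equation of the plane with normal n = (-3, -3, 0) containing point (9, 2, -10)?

The plane through P with normal n = (a, b, c) satisfies n·(r - P) = 0,
i.e. ax + by + cz = a·x₀ + b·y₀ + c·z₀.
d = (-3)·9 + (-3)·2 + 0·(-10)
  = -27 - 6 + 0
  = -33
Equation: -3x - 3y = -33

-3x - 3y = -33


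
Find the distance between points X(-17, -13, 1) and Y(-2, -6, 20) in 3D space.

d = √[(x₂-x₁)² + (y₂-y₁)² + (z₂-z₁)²]
  = √[15² + 7² + 19²]
  = √[225 + 49 + 361]
  = √635
  ≈ 25.2

25.2


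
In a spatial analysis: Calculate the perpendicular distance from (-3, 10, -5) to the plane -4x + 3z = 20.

distance = |a·x₀ + b·y₀ + c·z₀ - d| / √(a² + b² + c²)
  = |(-4)·(-3) + 0·10 + 3·(-5) - 20| / √((-4)² + 0² + 3²)
  = |12 + 0 - 15 - 20| / √(16 + 0 + 9)
  = |-23| / √25
  = 23 / 5
  ≈ 4.6

4.6
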